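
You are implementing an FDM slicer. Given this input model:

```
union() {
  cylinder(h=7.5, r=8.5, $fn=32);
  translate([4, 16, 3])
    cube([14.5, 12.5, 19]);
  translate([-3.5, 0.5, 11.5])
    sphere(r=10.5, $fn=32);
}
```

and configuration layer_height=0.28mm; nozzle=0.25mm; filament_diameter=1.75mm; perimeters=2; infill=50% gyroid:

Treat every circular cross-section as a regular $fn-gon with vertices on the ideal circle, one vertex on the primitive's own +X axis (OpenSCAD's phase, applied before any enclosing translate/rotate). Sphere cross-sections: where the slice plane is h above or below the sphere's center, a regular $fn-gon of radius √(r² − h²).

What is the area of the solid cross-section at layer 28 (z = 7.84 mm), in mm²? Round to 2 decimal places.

483.58 mm²

At z = 7.84 mm: the cylinder is not intersected at this z (z outside [0, 7.5]); the cube at (4, 16) is present — its section is the full 14.5×12.5 rectangle (area 181.25 mm²); the r=10.5 sphere at (-3.5, 0.5) contributes a regular 32-gon of circumradius √(10.5²−3.66²) = 9.841 (area = (32/2)·9.841²·sin(360°/32) = 302.33 mm²); Combining (union): the 2 present regions are separate (no shared area or edge), so areas and boundary lengths simply add and each stays a separate island — area = 483.58 mm². Overall, the cross-section has 2 separate islands. Net area = 483.58 mm².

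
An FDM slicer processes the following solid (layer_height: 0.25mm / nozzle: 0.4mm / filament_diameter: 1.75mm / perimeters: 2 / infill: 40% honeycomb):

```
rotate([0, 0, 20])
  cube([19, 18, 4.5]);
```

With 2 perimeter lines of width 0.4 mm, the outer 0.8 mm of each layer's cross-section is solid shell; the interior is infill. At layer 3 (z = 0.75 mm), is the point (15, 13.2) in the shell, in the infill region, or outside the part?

At z = 0.75 mm: the 19×18 cube contributes its full rectangle; (whole slice rotated 20° about Z — lengths, areas and connectivity unchanged). Overall, the cross-section is a single solid region. Undo the 20° rotation: the query point maps to (18.610, 7.274) in the un-rotated model frame. The nearest boundary edge runs (19.00, 0.00)→(19.00, 18.00); distance from the point to it = 0.39 mm. The point is inside the cross-section, 0.39 mm from the nearest boundary — within the 0.8 mm shell band (2 × 0.4).

shell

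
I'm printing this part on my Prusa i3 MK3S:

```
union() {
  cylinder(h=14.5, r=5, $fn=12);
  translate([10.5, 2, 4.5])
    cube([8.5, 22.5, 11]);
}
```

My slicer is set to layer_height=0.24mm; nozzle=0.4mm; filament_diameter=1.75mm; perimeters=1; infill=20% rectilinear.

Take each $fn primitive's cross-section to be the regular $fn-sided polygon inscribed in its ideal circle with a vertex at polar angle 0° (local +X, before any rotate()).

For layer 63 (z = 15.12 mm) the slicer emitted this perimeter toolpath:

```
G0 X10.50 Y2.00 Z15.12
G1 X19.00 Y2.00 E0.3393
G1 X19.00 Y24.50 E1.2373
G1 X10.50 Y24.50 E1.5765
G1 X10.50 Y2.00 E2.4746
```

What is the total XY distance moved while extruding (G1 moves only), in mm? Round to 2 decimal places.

62.00 mm

Sum the Euclidean lengths of each G1 segment: total = 62.00 mm.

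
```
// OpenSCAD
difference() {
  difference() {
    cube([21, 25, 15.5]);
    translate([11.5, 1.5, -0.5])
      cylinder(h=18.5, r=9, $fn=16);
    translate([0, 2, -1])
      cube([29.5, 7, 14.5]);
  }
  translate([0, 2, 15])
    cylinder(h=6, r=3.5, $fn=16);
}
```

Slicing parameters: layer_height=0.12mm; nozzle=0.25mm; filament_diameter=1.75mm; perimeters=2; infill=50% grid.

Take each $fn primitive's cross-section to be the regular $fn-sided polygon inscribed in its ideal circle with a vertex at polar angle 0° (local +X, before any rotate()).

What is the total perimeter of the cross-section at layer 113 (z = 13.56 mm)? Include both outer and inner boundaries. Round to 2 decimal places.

105.75 mm

At z = 13.56 mm: the cube is present — its section is the full 21×25 rectangle (perimeter 92.00 mm); the r=9 cylinder at (11.5, 1.5) contributes a regular 16-gon of circumradius 9 (perimeter = 2·16·9.000·sin(180°/16) = 56.19 mm); the cube at (0, 2) is not intersected at this z (z outside [-1, 13.5]); Taking the first minus the rest: starting from the 21×25 cube, the r=9 cylinder at (11.5, 1.5) partially overlaps it — only the 150.54 mm² overlap (of its 247.98 mm²) is removed, clipping the outline — boundary = 105.75 mm; the cylinder at (0, 2) does not reach this height (z outside [15, 21]); Taking the first minus the rest: none of the subtracted shapes is present at this height, so the result so far is unchanged — boundary = 105.75 mm. Overall, the cross-section is a single solid region. Total boundary length (outer) = 105.75 mm.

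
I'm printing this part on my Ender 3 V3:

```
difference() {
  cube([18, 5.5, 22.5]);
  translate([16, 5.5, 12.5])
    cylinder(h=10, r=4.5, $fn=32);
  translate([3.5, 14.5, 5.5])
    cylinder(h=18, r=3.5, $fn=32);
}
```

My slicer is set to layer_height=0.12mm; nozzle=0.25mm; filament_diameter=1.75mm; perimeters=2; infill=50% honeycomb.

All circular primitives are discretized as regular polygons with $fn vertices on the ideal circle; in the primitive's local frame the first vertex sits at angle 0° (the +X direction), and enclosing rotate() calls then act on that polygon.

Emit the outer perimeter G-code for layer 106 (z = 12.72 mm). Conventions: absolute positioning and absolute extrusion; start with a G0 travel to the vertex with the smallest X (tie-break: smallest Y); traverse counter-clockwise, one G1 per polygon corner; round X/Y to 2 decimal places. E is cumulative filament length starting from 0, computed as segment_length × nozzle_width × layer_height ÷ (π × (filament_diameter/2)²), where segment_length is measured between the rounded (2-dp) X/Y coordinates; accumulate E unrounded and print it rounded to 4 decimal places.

At z = 12.72 mm: the 18×5.5 cube contributes its full rectangle; the cylinder at (16, 5.5): section is a regular 32-gon, circumradius r=4.5; the r=3.5 cylinder at (3.5, 14.5) contributes a regular 32-gon of circumradius 3.5; Subtracting the remaining from the first: starting from the 18×5.5 cube, the r=4.5 cylinder at (16, 5.5) partially overlaps it — only the 24.47 mm² overlap (of its 63.21 mm²) is removed, clipping the outline; the r=3.5 cylinder at (3.5, 14.5) misses the remaining region (no effect) — 1 connected region. The outline is a single polygon with 15 vertices. Extrusion per mm of travel: 0.25 × 0.12 / (π × 0.875²) = 0.012473. Accumulating E over each segment gives final E = 0.5691.

G0 X0.00 Y0.00 Z12.72
G1 X18.00 Y0.00 E0.2245
G1 X18.00 Y1.49 E0.2431
G1 X17.72 Y1.34 E0.2471
G1 X16.88 Y1.09 E0.2580
G1 X16.00 Y1.00 E0.2690
G1 X15.12 Y1.09 E0.2800
G1 X14.28 Y1.34 E0.2910
G1 X13.50 Y1.76 E0.3020
G1 X12.82 Y2.32 E0.3130
G1 X12.26 Y3.00 E0.3240
G1 X11.84 Y3.78 E0.3351
G1 X11.59 Y4.62 E0.3460
G1 X11.50 Y5.50 E0.3570
G1 X0.00 Y5.50 E0.5005
G1 X0.00 Y0.00 E0.5691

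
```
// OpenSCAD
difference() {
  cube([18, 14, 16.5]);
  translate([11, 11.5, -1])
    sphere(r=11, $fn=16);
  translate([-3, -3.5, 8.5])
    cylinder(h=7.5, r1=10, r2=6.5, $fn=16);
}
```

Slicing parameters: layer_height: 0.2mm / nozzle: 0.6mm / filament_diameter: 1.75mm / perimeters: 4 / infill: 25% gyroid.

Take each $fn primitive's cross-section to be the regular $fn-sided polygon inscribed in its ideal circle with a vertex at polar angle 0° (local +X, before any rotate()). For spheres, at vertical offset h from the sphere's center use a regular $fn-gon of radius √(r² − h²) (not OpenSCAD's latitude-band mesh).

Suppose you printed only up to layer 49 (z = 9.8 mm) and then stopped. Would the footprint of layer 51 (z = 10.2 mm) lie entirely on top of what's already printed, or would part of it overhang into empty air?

part overhangs

Compare the two slices. At z = 9.8: the cube is present — its section is the full 18×14 rectangle (area 252.00 mm²); the r=11 sphere at (11, 11.5) contributes a regular 16-gon of circumradius √(11²−10.8²) = 2.088 (area = (16/2)·2.088²·sin(360°/16) = 13.35 mm²); the cone at (-3, -3.5): at t=0.173 of its height the radius interpolates to r₁+(r₂−r₁)t = 9.393, giving a regular 16-gon of that circumradius (area = (16/2)·9.393²·sin(360°/16) = 270.13 mm²); After the difference (first − rest): starting from the 18×14 cube (252.00 mm²), the r=11 sphere at (11, 11.5) lies wholly inside it (removes its full 13.35 mm² and its 13.04 mm outline becomes a hole wall); the cone at (-3, -3.5) partially overlaps it — only the 19.09 mm² overlap (of its 270.13 mm²) is removed, clipping the outline — area = 219.56 mm². At z = 10.2: the 18×14 cube contributes its full rectangle (area 252.00 mm²); the sphere at (11, 11.5) is not intersected at this z (|z−center|=11.200 > r=11); the cone at (-3, -3.5): at t=0.227 of its height the radius interpolates to r₁+(r₂−r₁)t = 9.207, giving a regular 16-gon of that circumradius (area = (16/2)·9.207²·sin(360°/16) = 259.50 mm²); After the difference (first − rest): starting from the 18×14 cube (252.00 mm²), the cone at (-3, -3.5) partially overlaps it — only the 17.64 mm² overlap (of its 259.50 mm²) is removed, clipping the outline — area = 234.36 mm². Checking containment: at z = 10.2 the cross-section extends beyond the z = 9.8 cross-section by about 14.79 mm².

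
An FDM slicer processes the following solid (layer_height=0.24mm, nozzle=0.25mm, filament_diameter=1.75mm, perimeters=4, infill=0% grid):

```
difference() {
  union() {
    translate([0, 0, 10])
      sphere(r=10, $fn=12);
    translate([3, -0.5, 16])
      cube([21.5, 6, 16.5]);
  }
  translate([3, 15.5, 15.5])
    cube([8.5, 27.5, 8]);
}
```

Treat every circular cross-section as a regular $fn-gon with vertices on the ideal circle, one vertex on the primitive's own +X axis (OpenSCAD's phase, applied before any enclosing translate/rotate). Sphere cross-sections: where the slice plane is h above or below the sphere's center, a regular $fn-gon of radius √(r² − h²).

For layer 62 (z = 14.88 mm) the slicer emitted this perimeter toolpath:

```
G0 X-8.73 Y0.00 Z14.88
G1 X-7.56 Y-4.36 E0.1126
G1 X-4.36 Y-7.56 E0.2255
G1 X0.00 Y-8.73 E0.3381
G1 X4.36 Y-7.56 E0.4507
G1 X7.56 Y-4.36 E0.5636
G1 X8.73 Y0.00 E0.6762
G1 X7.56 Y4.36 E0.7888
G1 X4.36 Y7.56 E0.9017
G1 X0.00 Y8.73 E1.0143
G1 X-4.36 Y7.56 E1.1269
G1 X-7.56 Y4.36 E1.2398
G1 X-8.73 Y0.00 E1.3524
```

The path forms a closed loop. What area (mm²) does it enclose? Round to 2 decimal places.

228.54 mm²

Apply the shoelace formula to the sequence of (X, Y) vertices; enclosed area = 228.54 mm².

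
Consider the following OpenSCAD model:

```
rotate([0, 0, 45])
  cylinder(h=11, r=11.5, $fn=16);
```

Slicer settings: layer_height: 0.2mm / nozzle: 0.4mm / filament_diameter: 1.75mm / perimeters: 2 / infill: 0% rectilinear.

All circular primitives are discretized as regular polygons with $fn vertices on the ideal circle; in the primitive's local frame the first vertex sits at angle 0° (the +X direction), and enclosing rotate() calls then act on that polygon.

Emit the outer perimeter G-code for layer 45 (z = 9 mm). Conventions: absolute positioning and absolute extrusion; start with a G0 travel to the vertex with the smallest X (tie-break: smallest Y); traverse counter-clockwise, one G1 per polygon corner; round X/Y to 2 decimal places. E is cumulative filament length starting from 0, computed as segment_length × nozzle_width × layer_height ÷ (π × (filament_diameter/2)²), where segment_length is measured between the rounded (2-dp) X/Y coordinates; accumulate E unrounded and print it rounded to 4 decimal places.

G0 X-11.50 Y0.00 Z9.00
G1 X-10.62 Y-4.40 E0.1492
G1 X-8.13 Y-8.13 E0.2984
G1 X-4.40 Y-10.62 E0.4476
G1 X0.00 Y-11.50 E0.5968
G1 X4.40 Y-10.62 E0.7461
G1 X8.13 Y-8.13 E0.8952
G1 X10.62 Y-4.40 E1.0444
G1 X11.50 Y0.00 E1.1936
G1 X10.62 Y4.40 E1.3429
G1 X8.13 Y8.13 E1.4920
G1 X4.40 Y10.62 E1.6412
G1 X0.00 Y11.50 E1.7904
G1 X-4.40 Y10.62 E1.9397
G1 X-8.13 Y8.13 E2.0888
G1 X-10.62 Y4.40 E2.2380
G1 X-11.50 Y0.00 E2.3872

At z = 9 mm: the cylinder: section is a regular 16-gon, circumradius r=11.5; (rotated 45° about Z; rotation is an isometry so areas/perimeters/island counts are preserved). The outline is a single polygon with 16 vertices. Extrusion per mm of travel: 0.4 × 0.2 / (π × 0.875²) = 0.033260. Accumulating E over each segment gives final E = 2.3872.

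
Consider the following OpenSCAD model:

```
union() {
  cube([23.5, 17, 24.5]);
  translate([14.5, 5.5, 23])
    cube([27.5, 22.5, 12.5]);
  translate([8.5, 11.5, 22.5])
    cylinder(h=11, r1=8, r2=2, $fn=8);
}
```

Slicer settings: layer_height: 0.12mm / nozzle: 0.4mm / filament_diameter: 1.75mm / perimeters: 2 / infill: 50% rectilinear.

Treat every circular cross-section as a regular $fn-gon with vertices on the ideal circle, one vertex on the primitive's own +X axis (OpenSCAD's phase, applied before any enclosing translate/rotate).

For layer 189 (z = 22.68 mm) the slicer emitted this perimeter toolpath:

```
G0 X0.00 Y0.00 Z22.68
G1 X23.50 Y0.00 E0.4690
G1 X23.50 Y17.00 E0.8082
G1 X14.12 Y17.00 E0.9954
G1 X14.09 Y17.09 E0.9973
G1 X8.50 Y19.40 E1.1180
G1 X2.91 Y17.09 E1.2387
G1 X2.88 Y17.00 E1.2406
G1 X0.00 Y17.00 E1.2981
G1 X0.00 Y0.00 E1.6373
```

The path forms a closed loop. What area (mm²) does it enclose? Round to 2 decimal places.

413.42 mm²

Apply the shoelace formula to the sequence of (X, Y) vertices; enclosed area = 413.42 mm².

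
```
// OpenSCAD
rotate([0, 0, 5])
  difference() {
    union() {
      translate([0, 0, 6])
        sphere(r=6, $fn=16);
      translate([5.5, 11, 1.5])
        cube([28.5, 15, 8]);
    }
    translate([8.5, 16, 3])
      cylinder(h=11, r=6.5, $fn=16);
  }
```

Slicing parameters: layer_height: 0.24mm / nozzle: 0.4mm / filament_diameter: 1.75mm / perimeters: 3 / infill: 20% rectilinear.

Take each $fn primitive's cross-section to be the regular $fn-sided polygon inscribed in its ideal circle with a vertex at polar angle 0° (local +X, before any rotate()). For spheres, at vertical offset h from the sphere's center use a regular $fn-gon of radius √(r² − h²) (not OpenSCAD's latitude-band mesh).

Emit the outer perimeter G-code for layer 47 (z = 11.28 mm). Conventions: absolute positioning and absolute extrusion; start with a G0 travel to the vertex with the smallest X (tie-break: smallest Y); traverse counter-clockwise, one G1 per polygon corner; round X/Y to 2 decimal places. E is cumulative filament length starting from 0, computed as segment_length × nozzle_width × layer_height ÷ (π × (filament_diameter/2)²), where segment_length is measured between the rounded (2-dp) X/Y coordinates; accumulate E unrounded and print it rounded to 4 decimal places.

At z = 11.28 mm: the r=6 sphere slices to a regular 16-gon of circumradius 2.850 (√(r²−h²) with h=5.28 from center); the cube at (5.5, 11) is not intersected at this z (z outside [1.5, 9.5]); Taking the union: only the r=6 sphere is present, so the union is just that shape — 1 connected region; the r=6.5 cylinder at (8.5, 16) gives a regular 16-gon of circumradius 6.5 (constant along its height); After the difference (first − rest): starting from the result so far, the r=6.5 cylinder at (8.5, 16) misses the remaining region (no effect) — 1 connected region; (rotated 5° about Z; rotation is an isometry so areas/perimeters/island counts are preserved). The outline is a single polygon with 16 vertices. Extrusion per mm of travel: 0.4 × 0.24 / (π × 0.875²) = 0.039912. Accumulating E over each segment gives final E = 0.7104.

G0 X-2.84 Y-0.25 Z11.28
G1 X-2.53 Y-1.32 E0.0445
G1 X-1.83 Y-2.18 E0.0887
G1 X-0.86 Y-2.72 E0.1330
G1 X0.25 Y-2.84 E0.1776
G1 X1.32 Y-2.53 E0.2221
G1 X2.18 Y-1.83 E0.2663
G1 X2.72 Y-0.86 E0.3106
G1 X2.84 Y0.25 E0.3552
G1 X2.53 Y1.32 E0.3996
G1 X1.83 Y2.18 E0.4439
G1 X0.86 Y2.72 E0.4882
G1 X-0.25 Y2.84 E0.5328
G1 X-1.32 Y2.53 E0.5772
G1 X-2.18 Y1.83 E0.6215
G1 X-2.72 Y0.86 E0.6658
G1 X-2.84 Y-0.25 E0.7104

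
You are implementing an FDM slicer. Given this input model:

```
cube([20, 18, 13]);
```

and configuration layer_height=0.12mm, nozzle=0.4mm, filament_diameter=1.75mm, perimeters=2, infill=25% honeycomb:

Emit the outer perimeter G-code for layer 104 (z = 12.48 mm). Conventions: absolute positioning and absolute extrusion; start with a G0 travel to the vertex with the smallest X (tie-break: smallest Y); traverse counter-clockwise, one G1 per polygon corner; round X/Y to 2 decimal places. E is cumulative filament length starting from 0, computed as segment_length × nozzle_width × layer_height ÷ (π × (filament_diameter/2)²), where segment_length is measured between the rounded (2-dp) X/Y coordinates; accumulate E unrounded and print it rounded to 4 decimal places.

At z = 12.48 mm: the cube (footprint 20×18) is included at this height. The outline is a single polygon with 4 vertices. Extrusion per mm of travel: 0.4 × 0.12 / (π × 0.875²) = 0.019956. Accumulating E over each segment gives final E = 1.5167.

G0 X0.00 Y0.00 Z12.48
G1 X20.00 Y0.00 E0.3991
G1 X20.00 Y18.00 E0.7583
G1 X0.00 Y18.00 E1.1575
G1 X0.00 Y0.00 E1.5167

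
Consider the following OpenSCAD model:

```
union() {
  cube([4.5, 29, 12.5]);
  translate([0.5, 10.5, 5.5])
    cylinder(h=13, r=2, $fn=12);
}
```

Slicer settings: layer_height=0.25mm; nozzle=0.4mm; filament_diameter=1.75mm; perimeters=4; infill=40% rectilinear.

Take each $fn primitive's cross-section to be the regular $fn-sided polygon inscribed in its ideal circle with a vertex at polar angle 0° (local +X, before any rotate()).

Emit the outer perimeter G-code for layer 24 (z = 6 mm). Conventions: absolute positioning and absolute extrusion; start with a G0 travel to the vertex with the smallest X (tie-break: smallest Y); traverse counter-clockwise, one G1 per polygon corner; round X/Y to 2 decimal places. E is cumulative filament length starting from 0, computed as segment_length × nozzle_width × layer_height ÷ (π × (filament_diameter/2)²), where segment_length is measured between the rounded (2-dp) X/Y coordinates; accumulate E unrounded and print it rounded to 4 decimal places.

At z = 6 mm: the cube (footprint 4.5×29) is included at this height; the cylinder at (0.5, 10.5): section is a regular 12-gon, circumradius r=2; Taking the union: the regions partially overlap (shared area 7.93 mm²), so overlapping operands fuse into one piece — 1 connected region. The outline is a single polygon with 11 vertices. Extrusion per mm of travel: 0.4 × 0.25 / (π × 0.875²) = 0.041575. Accumulating E over each segment gives final E = 2.8452.

G0 X-1.50 Y10.50 Z6.00
G1 X-1.23 Y9.50 E0.0431
G1 X-0.50 Y8.77 E0.0860
G1 X0.00 Y8.63 E0.1076
G1 X0.00 Y0.00 E0.4664
G1 X4.50 Y0.00 E0.6535
G1 X4.50 Y29.00 E1.8591
G1 X0.00 Y29.00 E2.0462
G1 X0.00 Y12.37 E2.7376
G1 X-0.50 Y12.23 E2.7592
G1 X-1.23 Y11.50 E2.8021
G1 X-1.50 Y10.50 E2.8452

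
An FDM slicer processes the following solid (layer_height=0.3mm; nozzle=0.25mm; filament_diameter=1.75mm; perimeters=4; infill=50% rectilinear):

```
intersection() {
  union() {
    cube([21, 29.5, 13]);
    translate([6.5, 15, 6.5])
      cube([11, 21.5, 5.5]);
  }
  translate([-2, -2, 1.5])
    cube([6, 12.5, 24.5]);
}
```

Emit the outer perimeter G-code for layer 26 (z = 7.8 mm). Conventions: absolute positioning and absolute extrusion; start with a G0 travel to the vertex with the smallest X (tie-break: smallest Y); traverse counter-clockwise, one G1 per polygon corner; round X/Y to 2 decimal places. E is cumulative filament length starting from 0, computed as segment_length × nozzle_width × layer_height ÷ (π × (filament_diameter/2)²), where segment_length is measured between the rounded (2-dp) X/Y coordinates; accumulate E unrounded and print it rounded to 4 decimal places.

At z = 7.8 mm: the cube is present — its section is the full 21×29.5 rectangle; the cube at (6.5, 15) (footprint 11×21.5) is included at this height; Taking the union: the regions partially overlap (shared area 159.50 mm²), so overlapping operands fuse into one piece — 1 connected region; the 6×12.5 cube at (-2, -2) contributes its full rectangle; Keeping only the common overlap: the 6×12.5 cube at (-2, -2) partially overlaps the result so far; clipping to the common part keeps 42.00 mm² — 1 connected region. The outline is a single polygon with 4 vertices. Extrusion per mm of travel: 0.25 × 0.3 / (π × 0.875²) = 0.031181. Accumulating E over each segment gives final E = 0.9043.

G0 X0.00 Y0.00 Z7.80
G1 X4.00 Y0.00 E0.1247
G1 X4.00 Y10.50 E0.4521
G1 X0.00 Y10.50 E0.5769
G1 X0.00 Y0.00 E0.9043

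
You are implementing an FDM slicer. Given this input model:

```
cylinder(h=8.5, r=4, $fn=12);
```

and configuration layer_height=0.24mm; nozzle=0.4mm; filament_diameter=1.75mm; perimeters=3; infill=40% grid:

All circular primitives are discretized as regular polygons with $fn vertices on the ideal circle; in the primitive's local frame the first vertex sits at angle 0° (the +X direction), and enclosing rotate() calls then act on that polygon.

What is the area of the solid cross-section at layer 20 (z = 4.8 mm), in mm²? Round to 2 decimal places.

At z = 4.8 mm: the r=4 cylinder contributes a regular 12-gon of circumradius 4 (area = (12/2)·4.000²·sin(360°/12) = 48.00 mm²). Overall, the cross-section is a single solid region. Net area = 48.00 mm².

48.00 mm²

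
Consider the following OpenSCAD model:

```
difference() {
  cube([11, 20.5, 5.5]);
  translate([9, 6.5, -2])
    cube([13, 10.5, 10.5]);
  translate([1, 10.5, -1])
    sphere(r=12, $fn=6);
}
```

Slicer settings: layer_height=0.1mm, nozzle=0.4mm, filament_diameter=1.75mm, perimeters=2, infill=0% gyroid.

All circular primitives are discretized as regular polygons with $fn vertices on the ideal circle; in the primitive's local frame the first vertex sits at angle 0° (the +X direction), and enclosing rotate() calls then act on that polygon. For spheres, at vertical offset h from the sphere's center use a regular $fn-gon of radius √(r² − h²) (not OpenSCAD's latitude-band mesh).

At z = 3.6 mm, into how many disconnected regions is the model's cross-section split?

At z = 3.6 mm: the cube is present — its section is the full 11×20.5 rectangle; the cube at (9, 6.5) is present — its section is the full 13×10.5 rectangle; the sphere at (1, 10.5): section is a regular 6-gon, circumradius = √(r²−h²) = √(12²−4.6²) = 11.083; Subtracting the remaining from the first: starting from the 11×20.5 cube, the 13×10.5 cube at (9, 6.5) partially overlaps it — only the 21.00 mm² overlap (of its 136.50 mm²) is removed, clipping the outline; the r=12 sphere at (1, 10.5) partially overlaps it — only the 162.82 mm² overlap (of its 319.15 mm²) is removed, clipping the outline — 2 connected regions. The result has 2 disconnected regions.

2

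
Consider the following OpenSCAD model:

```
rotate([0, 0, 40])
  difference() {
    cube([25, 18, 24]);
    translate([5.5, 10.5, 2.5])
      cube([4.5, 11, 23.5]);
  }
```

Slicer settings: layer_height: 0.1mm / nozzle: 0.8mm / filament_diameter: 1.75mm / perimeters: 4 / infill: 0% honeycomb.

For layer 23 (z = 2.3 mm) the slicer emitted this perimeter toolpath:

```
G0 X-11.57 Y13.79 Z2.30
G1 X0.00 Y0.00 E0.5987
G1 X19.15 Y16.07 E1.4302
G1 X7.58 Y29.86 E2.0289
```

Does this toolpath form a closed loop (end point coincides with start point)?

Start point (G0): (-11.57, 13.79). End point (last G1): the path does not return to the start — open.

no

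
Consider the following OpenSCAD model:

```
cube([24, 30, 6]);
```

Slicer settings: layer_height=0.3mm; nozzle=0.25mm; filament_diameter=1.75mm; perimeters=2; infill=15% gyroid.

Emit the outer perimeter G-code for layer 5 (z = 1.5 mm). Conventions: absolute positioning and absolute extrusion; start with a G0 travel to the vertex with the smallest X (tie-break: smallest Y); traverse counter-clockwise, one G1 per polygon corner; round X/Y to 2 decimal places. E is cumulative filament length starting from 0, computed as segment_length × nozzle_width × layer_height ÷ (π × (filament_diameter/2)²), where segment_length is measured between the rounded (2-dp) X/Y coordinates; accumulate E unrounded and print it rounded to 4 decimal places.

At z = 1.5 mm: the 24×30 cube contributes its full rectangle. The outline is a single polygon with 4 vertices. Extrusion per mm of travel: 0.25 × 0.3 / (π × 0.875²) = 0.031181. Accumulating E over each segment gives final E = 3.3676.

G0 X0.00 Y0.00 Z1.50
G1 X24.00 Y0.00 E0.7484
G1 X24.00 Y30.00 E1.6838
G1 X0.00 Y30.00 E2.4321
G1 X0.00 Y0.00 E3.3676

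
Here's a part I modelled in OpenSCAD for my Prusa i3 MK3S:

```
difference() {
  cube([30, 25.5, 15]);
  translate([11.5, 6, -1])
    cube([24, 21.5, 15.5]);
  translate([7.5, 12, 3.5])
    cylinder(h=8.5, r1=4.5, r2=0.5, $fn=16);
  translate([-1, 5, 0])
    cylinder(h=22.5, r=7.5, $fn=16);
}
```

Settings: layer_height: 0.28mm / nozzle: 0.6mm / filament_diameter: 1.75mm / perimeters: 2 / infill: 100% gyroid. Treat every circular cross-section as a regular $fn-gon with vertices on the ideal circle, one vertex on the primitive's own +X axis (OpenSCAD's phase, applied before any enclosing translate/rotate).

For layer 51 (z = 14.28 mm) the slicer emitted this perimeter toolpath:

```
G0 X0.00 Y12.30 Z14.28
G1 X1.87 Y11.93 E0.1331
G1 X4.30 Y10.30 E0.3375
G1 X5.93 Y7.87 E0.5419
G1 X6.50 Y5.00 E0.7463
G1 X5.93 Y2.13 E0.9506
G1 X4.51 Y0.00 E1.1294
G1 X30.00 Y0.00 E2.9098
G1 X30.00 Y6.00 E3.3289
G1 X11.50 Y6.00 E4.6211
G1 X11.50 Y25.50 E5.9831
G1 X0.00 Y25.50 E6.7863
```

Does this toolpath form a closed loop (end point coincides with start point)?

Start point (G0): (0.00, 12.30). End point (last G1): the path does not return to the start — open.

no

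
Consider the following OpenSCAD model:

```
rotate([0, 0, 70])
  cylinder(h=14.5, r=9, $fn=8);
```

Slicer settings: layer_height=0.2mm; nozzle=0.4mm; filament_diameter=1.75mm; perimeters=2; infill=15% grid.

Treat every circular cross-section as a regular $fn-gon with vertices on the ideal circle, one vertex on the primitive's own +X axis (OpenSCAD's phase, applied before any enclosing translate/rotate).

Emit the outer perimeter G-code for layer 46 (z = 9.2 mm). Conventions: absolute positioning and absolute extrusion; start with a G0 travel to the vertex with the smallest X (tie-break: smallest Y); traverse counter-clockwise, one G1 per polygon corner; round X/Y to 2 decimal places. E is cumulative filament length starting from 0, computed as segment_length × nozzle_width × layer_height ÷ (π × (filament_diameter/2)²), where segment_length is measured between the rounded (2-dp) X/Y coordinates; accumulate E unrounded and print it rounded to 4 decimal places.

At z = 9.2 mm: the cylinder: section is a regular 8-gon, circumradius r=9; (whole slice rotated 70° about Z — lengths, areas and connectivity unchanged). The outline is a single polygon with 8 vertices. Extrusion per mm of travel: 0.4 × 0.2 / (π × 0.875²) = 0.033260. Accumulating E over each segment gives final E = 1.8333.

G0 X-8.46 Y3.08 Z9.20
G1 X-8.16 Y-3.80 E0.2290
G1 X-3.08 Y-8.46 E0.4583
G1 X3.80 Y-8.16 E0.6874
G1 X8.46 Y-3.08 E0.9167
G1 X8.16 Y3.80 E1.1457
G1 X3.08 Y8.46 E1.3750
G1 X-3.80 Y8.16 E1.6040
G1 X-8.46 Y3.08 E1.8333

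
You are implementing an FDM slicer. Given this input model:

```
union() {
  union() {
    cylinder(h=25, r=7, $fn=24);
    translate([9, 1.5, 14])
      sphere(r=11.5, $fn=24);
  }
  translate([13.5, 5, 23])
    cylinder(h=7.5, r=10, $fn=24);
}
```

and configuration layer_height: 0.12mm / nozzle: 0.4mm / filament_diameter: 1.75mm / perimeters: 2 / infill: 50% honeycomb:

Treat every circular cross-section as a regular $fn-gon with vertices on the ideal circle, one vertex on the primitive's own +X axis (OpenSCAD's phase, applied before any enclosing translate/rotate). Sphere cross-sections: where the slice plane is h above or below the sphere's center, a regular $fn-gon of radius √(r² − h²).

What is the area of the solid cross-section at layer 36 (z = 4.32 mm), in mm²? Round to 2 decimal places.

At z = 4.32 mm: the cylinder: section is a regular 24-gon, circumradius r=7 (area = (24/2)·7.000²·sin(360°/24) = 152.19 mm²); the r=11.5 sphere at (9, 1.5) slices to a regular 24-gon of circumradius 6.209 (√(r²−h²) with h=9.68 from center) (area = (24/2)·6.209²·sin(360°/24) = 119.72 mm²); Combining (union): the regions partially overlap — summed areas 271.91 mm² minus the doubly-counted overlap 26.06 mm² gives 245.84 mm² — area = 245.84 mm²; the cylinder at (13.5, 5) is not intersected at this z (z outside [23, 30.5]); Taking the union: only the result so far is present, so the union is just that shape — area = 245.84 mm². Overall, the cross-section is a single solid region. Net area = 245.84 mm².

245.84 mm²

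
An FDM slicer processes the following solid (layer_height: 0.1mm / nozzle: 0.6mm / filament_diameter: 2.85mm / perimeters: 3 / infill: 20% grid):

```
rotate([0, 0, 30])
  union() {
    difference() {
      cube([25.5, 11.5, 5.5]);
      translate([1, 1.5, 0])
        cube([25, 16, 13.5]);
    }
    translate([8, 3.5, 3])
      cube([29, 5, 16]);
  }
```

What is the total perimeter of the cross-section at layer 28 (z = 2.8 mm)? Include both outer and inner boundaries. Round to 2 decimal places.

At z = 2.8 mm: the cube is present — its section is the full 25.5×11.5 rectangle (perimeter 74.00 mm); the cube at (1, 1.5) is present — its section is the full 25×16 rectangle (perimeter 82.00 mm); Subtracting the remaining from the first: starting from the 25.5×11.5 cube, the 25×16 cube at (1, 1.5) partially overlaps it — only the 245.00 mm² overlap (of its 400.00 mm²) is removed, clipping the outline — boundary = 74.00 mm; the cube at (8, 3.5) is not intersected at this z (z outside [3, 19]); Merging all regions: only the result so far is present, so the union is just that shape — boundary = 74.00 mm; (rotated 30° about Z; rotation is an isometry so areas/perimeters/island counts are preserved). Overall, the cross-section is a single solid region. Total boundary length (outer) = 74.00 mm.

74.00 mm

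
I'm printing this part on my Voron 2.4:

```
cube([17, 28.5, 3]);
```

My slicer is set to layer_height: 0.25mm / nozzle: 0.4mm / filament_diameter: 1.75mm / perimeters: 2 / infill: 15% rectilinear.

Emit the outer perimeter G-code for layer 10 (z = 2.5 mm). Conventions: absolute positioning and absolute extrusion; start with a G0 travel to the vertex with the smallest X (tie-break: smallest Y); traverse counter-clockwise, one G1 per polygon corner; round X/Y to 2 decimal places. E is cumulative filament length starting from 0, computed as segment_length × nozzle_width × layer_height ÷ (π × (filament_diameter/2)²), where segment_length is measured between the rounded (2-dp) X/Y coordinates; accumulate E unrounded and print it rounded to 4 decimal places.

At z = 2.5 mm: the cube is present — its section is the full 17×28.5 rectangle. The outline is a single polygon with 4 vertices. Extrusion per mm of travel: 0.4 × 0.25 / (π × 0.875²) = 0.041575. Accumulating E over each segment gives final E = 3.7833.

G0 X0.00 Y0.00 Z2.50
G1 X17.00 Y0.00 E0.7068
G1 X17.00 Y28.50 E1.8917
G1 X0.00 Y28.50 E2.5984
G1 X0.00 Y0.00 E3.7833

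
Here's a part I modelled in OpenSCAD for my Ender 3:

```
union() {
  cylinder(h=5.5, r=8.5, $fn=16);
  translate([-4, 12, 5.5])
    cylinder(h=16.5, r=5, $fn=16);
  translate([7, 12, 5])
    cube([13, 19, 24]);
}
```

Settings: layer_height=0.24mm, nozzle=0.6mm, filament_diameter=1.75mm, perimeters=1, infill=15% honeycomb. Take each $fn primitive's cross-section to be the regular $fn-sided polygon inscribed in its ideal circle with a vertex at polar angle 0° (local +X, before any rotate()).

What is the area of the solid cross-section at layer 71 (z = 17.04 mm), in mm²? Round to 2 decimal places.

At z = 17.04 mm: the cylinder does not reach this height (z outside [0, 5.5]); the cylinder at (-4, 12): section is a regular 16-gon, circumradius r=5 (area = (16/2)·5.000²·sin(360°/16) = 76.54 mm²); the cube at (7, 12) is present — its section is the full 13×19 rectangle (area 247.00 mm²); Taking the union: the 2 present regions are separate (no shared area or edge), so areas and boundary lengths simply add and each stays a separate island — area = 323.54 mm². Overall, the cross-section has 2 separate islands. Net area = 323.54 mm².

323.54 mm²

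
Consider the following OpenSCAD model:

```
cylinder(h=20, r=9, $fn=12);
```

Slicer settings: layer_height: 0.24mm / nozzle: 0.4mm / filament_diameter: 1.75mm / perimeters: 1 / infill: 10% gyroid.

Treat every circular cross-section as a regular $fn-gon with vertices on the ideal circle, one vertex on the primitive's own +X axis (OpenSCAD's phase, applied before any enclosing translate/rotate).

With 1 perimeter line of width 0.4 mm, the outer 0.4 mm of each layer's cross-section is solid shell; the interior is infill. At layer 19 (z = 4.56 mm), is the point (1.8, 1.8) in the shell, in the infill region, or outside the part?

At z = 4.56 mm: the r=9 cylinder gives a regular 12-gon of circumradius 9 (constant along its height). Overall, the cross-section is a single solid region. The nearest boundary edge runs (7.79, 4.50)→(4.50, 7.79); distance from the point to it = 6.15 mm. The point is inside the cross-section and 6.15 mm from the nearest boundary — more than the 0.4 mm shell width (1 × 0.4), so it's in the infill interior.

infill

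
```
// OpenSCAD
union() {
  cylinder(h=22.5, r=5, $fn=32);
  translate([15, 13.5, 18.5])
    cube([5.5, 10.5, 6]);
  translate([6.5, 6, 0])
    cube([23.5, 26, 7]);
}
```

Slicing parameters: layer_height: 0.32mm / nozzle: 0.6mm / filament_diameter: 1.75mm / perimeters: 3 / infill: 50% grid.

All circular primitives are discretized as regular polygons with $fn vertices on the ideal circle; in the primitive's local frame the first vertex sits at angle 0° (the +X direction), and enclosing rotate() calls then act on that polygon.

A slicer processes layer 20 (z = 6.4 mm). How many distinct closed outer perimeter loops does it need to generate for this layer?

2

At z = 6.4 mm: the r=5 cylinder contributes a regular 32-gon of circumradius 5; the cube at (15, 13.5) is absent (z outside [18.5, 24.5]); the 23.5×26 cube at (6.5, 6) contributes its full rectangle; Taking the union: the 2 present regions are separate (no shared area or edge), so areas and boundary lengths simply add and each stays a separate island — 2 connected regions. The result has 2 disconnected regions.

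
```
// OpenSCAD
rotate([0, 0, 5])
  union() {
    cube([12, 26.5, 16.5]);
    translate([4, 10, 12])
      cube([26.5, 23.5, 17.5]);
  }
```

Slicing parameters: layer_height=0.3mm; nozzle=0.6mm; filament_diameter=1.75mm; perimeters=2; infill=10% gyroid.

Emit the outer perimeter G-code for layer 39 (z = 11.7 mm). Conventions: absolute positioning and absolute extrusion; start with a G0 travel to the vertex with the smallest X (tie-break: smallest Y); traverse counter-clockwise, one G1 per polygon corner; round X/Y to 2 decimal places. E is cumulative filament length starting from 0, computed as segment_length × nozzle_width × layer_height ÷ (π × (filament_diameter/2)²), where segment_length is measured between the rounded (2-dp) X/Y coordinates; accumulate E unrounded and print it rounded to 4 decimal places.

At z = 11.7 mm: the cube is present — its section is the full 12×26.5 rectangle; the cube at (4, 10) does not reach this height (z outside [12, 29.5]); Merging all regions: only the 12×26.5 cube is present, so the union is just that shape — 1 connected region; (whole slice rotated 5° about Z — lengths, areas and connectivity unchanged). The outline is a single polygon with 4 vertices. Extrusion per mm of travel: 0.6 × 0.3 / (π × 0.875²) = 0.074835. Accumulating E over each segment gives final E = 5.7619.

G0 X-2.31 Y26.40 Z11.70
G1 X0.00 Y0.00 E1.9832
G1 X11.95 Y1.05 E2.8809
G1 X9.64 Y27.45 E4.8641
G1 X-2.31 Y26.40 E5.7619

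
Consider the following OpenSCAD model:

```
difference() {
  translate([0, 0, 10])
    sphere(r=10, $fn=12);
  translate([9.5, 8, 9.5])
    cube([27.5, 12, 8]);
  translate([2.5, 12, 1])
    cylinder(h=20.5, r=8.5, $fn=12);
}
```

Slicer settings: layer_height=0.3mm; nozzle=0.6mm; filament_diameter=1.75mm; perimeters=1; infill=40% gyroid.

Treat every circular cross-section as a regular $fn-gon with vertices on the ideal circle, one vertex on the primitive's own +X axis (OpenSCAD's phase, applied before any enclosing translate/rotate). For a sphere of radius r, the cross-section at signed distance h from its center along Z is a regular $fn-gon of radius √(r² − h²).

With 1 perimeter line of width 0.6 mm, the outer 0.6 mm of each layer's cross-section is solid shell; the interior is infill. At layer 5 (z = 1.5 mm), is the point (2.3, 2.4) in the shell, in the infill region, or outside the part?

infill

At z = 1.5 mm: the sphere: section is a regular 12-gon, circumradius = √(r²−h²) = √(10²−8.5²) = 5.268; the cube at (9.5, 8) is absent (z outside [9.5, 17.5]); the r=8.5 cylinder at (2.5, 12) gives a regular 12-gon of circumradius 8.5 (constant along its height); After the difference (first − rest): starting from the r=10 sphere, the r=8.5 cylinder at (2.5, 12) partially overlaps it — only the 4.41 mm² overlap (of its 216.75 mm²) is removed, clipping the outline — 1 connected region. Overall, the cross-section is a single solid region. The nearest boundary edge runs (-1.75, 4.64)→(2.50, 3.50); distance from the point to it = 1.12 mm. The point is inside the cross-section and 1.12 mm from the nearest boundary — more than the 0.6 mm shell width (1 × 0.6), so it's in the infill interior.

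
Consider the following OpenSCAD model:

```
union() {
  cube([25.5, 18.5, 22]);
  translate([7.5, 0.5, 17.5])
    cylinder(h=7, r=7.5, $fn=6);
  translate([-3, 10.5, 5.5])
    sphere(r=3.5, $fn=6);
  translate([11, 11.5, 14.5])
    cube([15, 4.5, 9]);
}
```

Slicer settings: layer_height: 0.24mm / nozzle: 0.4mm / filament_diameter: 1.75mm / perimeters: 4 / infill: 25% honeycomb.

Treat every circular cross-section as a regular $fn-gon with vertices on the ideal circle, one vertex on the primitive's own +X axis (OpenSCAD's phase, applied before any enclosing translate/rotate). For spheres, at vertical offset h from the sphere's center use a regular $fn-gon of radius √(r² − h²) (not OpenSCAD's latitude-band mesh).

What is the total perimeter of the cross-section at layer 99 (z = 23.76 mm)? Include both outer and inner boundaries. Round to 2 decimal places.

At z = 23.76 mm: the cube is not intersected at this z (z outside [0, 22]); the cylinder at (7.5, 0.5): section is a regular 6-gon, circumradius r=7.5 (perimeter = 2·6·7.500·sin(180°/6) = 45.00 mm); the sphere at (-3, 10.5) is absent (|z−center|=18.260 > r=3.5); the cube at (11, 11.5) is absent (z outside [14.5, 23.5]); Merging all regions: only the r=7.5 cylinder at (7.5, 0.5) is present, so the union is just that shape — boundary = 45.00 mm. Overall, the cross-section is a single solid region. Total boundary length (outer) = 45.00 mm.

45.00 mm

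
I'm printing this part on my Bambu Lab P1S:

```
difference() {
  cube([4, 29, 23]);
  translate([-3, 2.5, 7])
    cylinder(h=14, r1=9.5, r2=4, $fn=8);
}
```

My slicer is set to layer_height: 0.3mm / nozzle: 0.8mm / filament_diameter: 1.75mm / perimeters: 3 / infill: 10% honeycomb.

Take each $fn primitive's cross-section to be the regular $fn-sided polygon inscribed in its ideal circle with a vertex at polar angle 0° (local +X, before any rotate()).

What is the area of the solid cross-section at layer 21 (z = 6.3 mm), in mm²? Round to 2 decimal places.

At z = 6.3 mm: the cube is present — its section is the full 4×29 rectangle (area 116.00 mm²); the cone at (-3, 2.5) is not intersected at this z (z outside [7, 21]); Taking the first minus the rest: none of the subtracted shapes is present at this height, so the 4×29 cube is unchanged — area = 116.00 mm². Overall, the cross-section is a single solid region. Net area = 116.00 mm².

116.00 mm²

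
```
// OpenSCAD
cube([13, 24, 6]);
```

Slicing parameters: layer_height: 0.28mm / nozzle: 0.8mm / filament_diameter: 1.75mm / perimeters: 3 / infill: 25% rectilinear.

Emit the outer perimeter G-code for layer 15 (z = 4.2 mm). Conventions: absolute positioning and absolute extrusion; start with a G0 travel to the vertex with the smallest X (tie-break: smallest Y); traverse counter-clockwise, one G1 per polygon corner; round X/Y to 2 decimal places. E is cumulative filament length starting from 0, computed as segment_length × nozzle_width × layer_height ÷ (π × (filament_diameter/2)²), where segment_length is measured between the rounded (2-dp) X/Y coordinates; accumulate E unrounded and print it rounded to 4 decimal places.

At z = 4.2 mm: the cube (footprint 13×24) is included at this height. The outline is a single polygon with 4 vertices. Extrusion per mm of travel: 0.8 × 0.28 / (π × 0.875²) = 0.093128. Accumulating E over each segment gives final E = 6.8915.

G0 X0.00 Y0.00 Z4.20
G1 X13.00 Y0.00 E1.2107
G1 X13.00 Y24.00 E3.4457
G1 X0.00 Y24.00 E4.6564
G1 X0.00 Y0.00 E6.8915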